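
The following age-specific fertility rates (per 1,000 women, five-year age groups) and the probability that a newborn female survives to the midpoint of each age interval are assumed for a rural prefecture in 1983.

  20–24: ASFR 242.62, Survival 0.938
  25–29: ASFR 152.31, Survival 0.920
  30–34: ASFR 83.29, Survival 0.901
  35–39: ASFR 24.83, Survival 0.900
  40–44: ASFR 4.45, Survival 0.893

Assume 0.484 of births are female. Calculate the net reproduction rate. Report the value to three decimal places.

Proportion female at birth = 0.484.
Each age group contributes 5 × ASFR × survival:
  20–24: 5 × 242.62/1000 × 0.938 = 1.13789
  25–29: 5 × 152.31/1000 × 0.920 = 0.70063
  30–34: 5 × 83.29/1000 × 0.901 = 0.37522
  35–39: 5 × 24.83/1000 × 0.900 = 0.11174
  40–44: 5 × 4.45/1000 × 0.893 = 0.01987
Sum = 2.34535
NRR = 0.484 × 2.34535 = 1.13515
With NRR above 1 the population is above replacement fertility.

1.135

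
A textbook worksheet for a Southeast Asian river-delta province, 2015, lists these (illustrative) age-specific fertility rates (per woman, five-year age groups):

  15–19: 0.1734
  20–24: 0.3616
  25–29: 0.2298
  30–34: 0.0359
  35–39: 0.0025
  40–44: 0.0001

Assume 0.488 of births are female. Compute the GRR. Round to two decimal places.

Proportion female at birth = 0.488.
Sum of ASFRs = 0.1734 + 0.3616 + 0.2298 + 0.0359 + 0.0025 + 0.0001 = 0.8033
TFR = 5 × 0.8033 = 4.0165
GRR = 0.488 × 4.0165 = 1.96005

1.96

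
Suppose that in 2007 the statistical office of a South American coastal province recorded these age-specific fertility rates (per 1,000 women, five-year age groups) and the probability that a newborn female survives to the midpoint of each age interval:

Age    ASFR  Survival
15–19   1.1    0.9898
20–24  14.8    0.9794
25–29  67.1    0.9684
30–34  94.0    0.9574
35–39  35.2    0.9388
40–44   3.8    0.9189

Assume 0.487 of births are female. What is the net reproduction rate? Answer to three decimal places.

0.504

Proportion female at birth = 0.487.
Per-age-group product (5 × ASFR × survival probability):
  15–19: 5 × 1.1/1000 × 0.9898 = 0.00544
  20–24: 5 × 14.8/1000 × 0.9794 = 0.07248
  25–29: 5 × 67.1/1000 × 0.9684 = 0.32490
  30–34: 5 × 94.0/1000 × 0.9574 = 0.44998
  35–39: 5 × 35.2/1000 × 0.9388 = 0.16523
  40–44: 5 × 3.8/1000 × 0.9189 = 0.01746
Sum = 1.03549
NRR = 0.487 × 1.03549 = 0.50428
With NRR below 1 the population is below replacement fertility.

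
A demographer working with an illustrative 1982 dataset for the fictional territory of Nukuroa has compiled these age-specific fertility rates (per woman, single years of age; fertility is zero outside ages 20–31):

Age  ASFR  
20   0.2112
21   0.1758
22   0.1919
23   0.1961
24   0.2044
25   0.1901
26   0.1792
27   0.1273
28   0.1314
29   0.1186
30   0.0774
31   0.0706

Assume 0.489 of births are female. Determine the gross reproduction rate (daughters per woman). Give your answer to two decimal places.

0.92

Proportion female at birth = 0.489.
Sum of ASFRs = 0.2112 + 0.1758 + 0.1919 + 0.1961 + 0.2044 + 0.1901 + 0.1792 + 0.1273 + 0.1314 + 0.1186 + 0.0774 + 0.0706 = 1.8740
TFR = 1.874
GRR = 0.489 × 1.874 = 0.91639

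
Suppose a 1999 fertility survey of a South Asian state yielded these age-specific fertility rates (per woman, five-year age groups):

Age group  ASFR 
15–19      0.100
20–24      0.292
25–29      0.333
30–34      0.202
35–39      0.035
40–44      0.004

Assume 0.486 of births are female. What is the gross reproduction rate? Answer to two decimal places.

Proportion female at birth = 0.486.
Sum of ASFRs = 0.100 + 0.292 + 0.333 + 0.202 + 0.035 + 0.004 = 0.966
TFR = 5 × 0.966 = 4.83
GRR = 0.486 × 4.83 = 2.34738

2.35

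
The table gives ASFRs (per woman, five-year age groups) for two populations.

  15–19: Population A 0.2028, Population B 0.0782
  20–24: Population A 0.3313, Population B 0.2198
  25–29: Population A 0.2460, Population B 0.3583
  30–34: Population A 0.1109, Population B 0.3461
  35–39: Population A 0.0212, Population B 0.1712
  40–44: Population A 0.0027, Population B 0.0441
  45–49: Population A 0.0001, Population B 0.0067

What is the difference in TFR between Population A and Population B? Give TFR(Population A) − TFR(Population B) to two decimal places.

-1.55

Population A:
  Sum of ASFRs = 0.2028 + 0.3313 + 0.2460 + 0.1109 + 0.0212 + 0.0027 + 0.0001 = 0.9150
  TFR = 5 × 0.9150 = 4.575
Population B:
  Sum of ASFRs = 0.0782 + 0.2198 + 0.3583 + 0.3461 + 0.1712 + 0.0441 + 0.0067 = 1.2244
  TFR = 5 × 1.2244 = 6.122
Difference = 4.575 − 6.122 = -1.547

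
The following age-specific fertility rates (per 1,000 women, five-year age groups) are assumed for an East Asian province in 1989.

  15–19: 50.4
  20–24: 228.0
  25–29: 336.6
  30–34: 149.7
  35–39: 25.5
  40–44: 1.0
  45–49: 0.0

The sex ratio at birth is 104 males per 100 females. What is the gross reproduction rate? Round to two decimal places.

Proportion female at birth = 100 / (100 + 104) = 0.49020.
Sum of ASFRs = 50.4 + 228.0 + 336.6 + 149.7 + 25.5 + 1.0 + 0.0 = 791.2
TFR = 5 × 791.2 / 1000 = 3.956
GRR = 0.49020 × 3.956 = 1.93923

1.94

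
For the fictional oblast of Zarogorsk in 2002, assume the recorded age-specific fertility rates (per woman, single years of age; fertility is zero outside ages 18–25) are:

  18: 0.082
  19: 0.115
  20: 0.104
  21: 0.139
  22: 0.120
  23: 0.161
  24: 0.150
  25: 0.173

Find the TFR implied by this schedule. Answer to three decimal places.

Sum of ASFRs = 0.082 + 0.115 + 0.104 + 0.139 + 0.120 + 0.161 + 0.150 + 0.173 = 1.044
TFR = 1.044

1.044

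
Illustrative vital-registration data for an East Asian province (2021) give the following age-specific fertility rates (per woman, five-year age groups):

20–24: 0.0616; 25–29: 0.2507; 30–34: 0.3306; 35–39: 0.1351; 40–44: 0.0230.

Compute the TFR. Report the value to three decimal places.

4.005

Sum of ASFRs = 0.0616 + 0.2507 + 0.3306 + 0.1351 + 0.0230 = 0.8010
TFR = 5 × 0.8010 = 4.005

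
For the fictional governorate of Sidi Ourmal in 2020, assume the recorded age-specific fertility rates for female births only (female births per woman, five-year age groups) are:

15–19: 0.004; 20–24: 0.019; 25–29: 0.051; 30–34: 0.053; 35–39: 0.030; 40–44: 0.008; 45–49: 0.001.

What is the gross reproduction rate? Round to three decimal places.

0.830

Sum of female ASFRs = 0.004 + 0.019 + 0.051 + 0.053 + 0.030 + 0.008 + 0.001 = 0.166
GRR = 5 × 0.166 = 0.83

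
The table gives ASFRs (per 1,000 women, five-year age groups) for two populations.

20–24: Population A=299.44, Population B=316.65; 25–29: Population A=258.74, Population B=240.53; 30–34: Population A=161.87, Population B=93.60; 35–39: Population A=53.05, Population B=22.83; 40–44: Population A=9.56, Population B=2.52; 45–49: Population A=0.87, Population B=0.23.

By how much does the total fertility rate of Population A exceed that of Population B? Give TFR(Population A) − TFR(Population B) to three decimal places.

0.536

Population A:
  Sum of ASFRs = 299.44 + 258.74 + 161.87 + 53.05 + 9.56 + 0.87 = 783.53
  TFR = 5 × 783.53 / 1000 = 3.91765
Population B:
  Sum of ASFRs = 316.65 + 240.53 + 93.60 + 22.83 + 2.52 + 0.23 = 676.36
  TFR = 5 × 676.36 / 1000 = 3.3818
Difference = 3.91765 − 3.3818 = 0.53585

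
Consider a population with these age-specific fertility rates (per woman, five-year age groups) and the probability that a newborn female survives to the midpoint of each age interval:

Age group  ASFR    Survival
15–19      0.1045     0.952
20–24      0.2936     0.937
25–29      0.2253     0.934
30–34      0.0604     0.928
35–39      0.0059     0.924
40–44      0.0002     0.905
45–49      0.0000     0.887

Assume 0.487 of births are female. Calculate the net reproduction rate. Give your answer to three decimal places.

1.575

Proportion female at birth = 0.487.
Weighting each age-specific rate by interval width and survival:
  15–19: 5 × 0.1045 × 0.952 = 0.49742
  20–24: 5 × 0.2936 × 0.937 = 1.37552
  25–29: 5 × 0.2253 × 0.934 = 1.05215
  30–34: 5 × 0.0604 × 0.928 = 0.28026
  35–39: 5 × 0.0059 × 0.924 = 0.02726
  40–44: 5 × 0.0002 × 0.905 = 0.00091
  45–49: 5 × 0.0000 × 0.887 = 0.00000
Sum = 3.23352
NRR = 0.487 × 3.23352 = 1.57472
With NRR above 1 the population is above replacement fertility.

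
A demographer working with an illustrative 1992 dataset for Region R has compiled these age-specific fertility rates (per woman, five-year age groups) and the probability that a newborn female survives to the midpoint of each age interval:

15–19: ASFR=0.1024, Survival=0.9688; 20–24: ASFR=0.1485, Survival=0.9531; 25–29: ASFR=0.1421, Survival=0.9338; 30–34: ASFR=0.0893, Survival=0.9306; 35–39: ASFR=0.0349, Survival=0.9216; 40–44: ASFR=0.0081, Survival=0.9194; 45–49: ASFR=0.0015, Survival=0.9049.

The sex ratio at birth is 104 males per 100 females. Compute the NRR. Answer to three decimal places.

Proportion female at birth = 100 / (100 + 104) = 0.49020.
Each age group contributes 5 × ASFR × survival:
  15–19: 5 × 0.1024 × 0.9688 = 0.49603
  20–24: 5 × 0.1485 × 0.9531 = 0.70768
  25–29: 5 × 0.1421 × 0.9338 = 0.66346
  30–34: 5 × 0.0893 × 0.9306 = 0.41551
  35–39: 5 × 0.0349 × 0.9216 = 0.16082
  40–44: 5 × 0.0081 × 0.9194 = 0.03724
  45–49: 5 × 0.0015 × 0.9049 = 0.00679
Sum = 2.48753
NRR = 0.49020 × 2.48753 = 1.21939
An NRR exceeding 1 indicates intrinsic growth under these rates.

1.219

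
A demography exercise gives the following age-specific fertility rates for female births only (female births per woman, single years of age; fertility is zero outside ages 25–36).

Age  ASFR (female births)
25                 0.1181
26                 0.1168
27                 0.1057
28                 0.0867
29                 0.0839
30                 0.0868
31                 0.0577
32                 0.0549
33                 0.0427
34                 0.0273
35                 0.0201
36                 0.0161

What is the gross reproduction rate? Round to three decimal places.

Sum of female ASFRs = 0.1181 + 0.1168 + 0.1057 + 0.0867 + 0.0839 + 0.0868 + 0.0577 + 0.0549 + 0.0427 + 0.0273 + 0.0201 + 0.0161 = 0.8168
GRR = 0.8168

0.817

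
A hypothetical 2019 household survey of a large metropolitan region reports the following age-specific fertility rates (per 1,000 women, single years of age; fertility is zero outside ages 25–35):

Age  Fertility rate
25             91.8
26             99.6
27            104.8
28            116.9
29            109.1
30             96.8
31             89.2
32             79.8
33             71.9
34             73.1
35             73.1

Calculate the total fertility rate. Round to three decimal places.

1.006

Sum of ASFRs = 91.8 + 99.6 + 104.8 + 116.9 + 109.1 + 96.8 + 89.2 + 79.8 + 71.9 + 73.1 + 73.1 = 1006.1
TFR = 1006.1 / 1000 = 1.0061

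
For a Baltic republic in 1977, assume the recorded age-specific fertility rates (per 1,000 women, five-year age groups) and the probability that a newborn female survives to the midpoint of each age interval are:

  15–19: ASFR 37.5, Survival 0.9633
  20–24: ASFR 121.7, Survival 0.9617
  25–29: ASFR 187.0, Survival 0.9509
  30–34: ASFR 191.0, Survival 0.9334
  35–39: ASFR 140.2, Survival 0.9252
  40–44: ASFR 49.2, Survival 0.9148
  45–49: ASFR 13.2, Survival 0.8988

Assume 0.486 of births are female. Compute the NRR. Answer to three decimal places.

1.691

Proportion female at birth = 0.486.
Survival-weighted fertility by age (5·fₓ·Sₓ):
  15–19: 5 × 37.5/1000 × 0.9633 = 0.18062
  20–24: 5 × 121.7/1000 × 0.9617 = 0.58519
  25–29: 5 × 187.0/1000 × 0.9509 = 0.88909
  30–34: 5 × 191.0/1000 × 0.9334 = 0.89140
  35–39: 5 × 140.2/1000 × 0.9252 = 0.64857
  40–44: 5 × 49.2/1000 × 0.9148 = 0.22504
  45–49: 5 × 13.2/1000 × 0.8988 = 0.05932
Sum = 3.47923
NRR = 0.486 × 3.47923 = 1.69091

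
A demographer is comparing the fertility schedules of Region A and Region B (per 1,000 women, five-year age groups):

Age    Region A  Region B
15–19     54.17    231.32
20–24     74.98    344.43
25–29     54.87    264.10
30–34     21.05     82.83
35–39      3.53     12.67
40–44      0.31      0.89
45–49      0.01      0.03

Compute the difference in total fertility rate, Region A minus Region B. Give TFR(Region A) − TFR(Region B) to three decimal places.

-3.637

Region A:
  Sum of ASFRs = 54.17 + 74.98 + 54.87 + 21.05 + 3.53 + 0.31 + 0.01 = 208.92
  TFR = 5 × 208.92 / 1000 = 1.0446
Region B:
  Sum of ASFRs = 231.32 + 344.43 + 264.10 + 82.83 + 12.67 + 0.89 + 0.03 = 936.27
  TFR = 5 × 936.27 / 1000 = 4.68135
Difference = 1.0446 − 4.68135 = -3.63675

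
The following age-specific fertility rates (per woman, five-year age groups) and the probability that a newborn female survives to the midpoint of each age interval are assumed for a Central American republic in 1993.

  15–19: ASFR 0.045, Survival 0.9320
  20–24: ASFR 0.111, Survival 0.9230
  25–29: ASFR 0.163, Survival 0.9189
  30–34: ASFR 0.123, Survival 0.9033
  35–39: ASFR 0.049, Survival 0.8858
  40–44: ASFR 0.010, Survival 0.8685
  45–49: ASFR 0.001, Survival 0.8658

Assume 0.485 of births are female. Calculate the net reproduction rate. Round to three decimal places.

1.111

Proportion female at birth = 0.485.
Weighting each age-specific rate by interval width and survival:
  15–19: 5 × 0.045 × 0.9320 = 0.20970
  20–24: 5 × 0.111 × 0.9230 = 0.51227
  25–29: 5 × 0.163 × 0.9189 = 0.74890
  30–34: 5 × 0.123 × 0.9033 = 0.55553
  35–39: 5 × 0.049 × 0.8858 = 0.21702
  40–44: 5 × 0.010 × 0.8685 = 0.04343
  45–49: 5 × 0.001 × 0.8658 = 0.00433
Sum = 2.29118
NRR = 0.485 × 2.29118 = 1.11122
With NRR above 1 the population is above replacement fertility.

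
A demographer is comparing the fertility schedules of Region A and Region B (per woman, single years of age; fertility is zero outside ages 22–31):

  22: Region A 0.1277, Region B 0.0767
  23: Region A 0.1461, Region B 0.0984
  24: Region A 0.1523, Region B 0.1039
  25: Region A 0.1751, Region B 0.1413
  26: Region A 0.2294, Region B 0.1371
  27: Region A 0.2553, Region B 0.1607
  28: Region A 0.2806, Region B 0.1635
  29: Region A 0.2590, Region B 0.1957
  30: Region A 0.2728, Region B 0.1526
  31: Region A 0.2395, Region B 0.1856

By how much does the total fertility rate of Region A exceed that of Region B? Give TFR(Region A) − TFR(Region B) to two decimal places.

Region A:
  Sum of ASFRs = 0.1277 + 0.1461 + 0.1523 + 0.1751 + 0.2294 + 0.2553 + 0.2806 + 0.2590 + 0.2728 + 0.2395 = 2.1378
  TFR = 2.1378
Region B:
  Sum of ASFRs = 0.0767 + 0.0984 + 0.1039 + 0.1413 + 0.1371 + 0.1607 + 0.1635 + 0.1957 + 0.1526 + 0.1856 = 1.4155
  TFR = 1.4155
Difference = 2.1378 − 1.4155 = 0.7223

0.72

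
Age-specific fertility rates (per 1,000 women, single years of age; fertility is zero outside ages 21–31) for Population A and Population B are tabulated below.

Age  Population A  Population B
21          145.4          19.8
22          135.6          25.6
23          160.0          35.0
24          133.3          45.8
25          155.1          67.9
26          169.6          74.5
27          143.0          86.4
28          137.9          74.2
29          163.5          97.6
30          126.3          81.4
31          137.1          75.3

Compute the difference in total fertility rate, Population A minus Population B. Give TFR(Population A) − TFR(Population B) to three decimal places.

0.923

Population A:
  Sum of ASFRs = 145.4 + 135.6 + 160.0 + 133.3 + 155.1 + 169.6 + 143.0 + 137.9 + 163.5 + 126.3 + 137.1 = 1606.8
  TFR = 1606.8 / 1000 = 1.6068
Population B:
  Sum of ASFRs = 19.8 + 25.6 + 35.0 + 45.8 + 67.9 + 74.5 + 86.4 + 74.2 + 97.6 + 81.4 + 75.3 = 683.5
  TFR = 683.5 / 1000 = 0.6835
Difference = 1.6068 − 0.6835 = 0.9233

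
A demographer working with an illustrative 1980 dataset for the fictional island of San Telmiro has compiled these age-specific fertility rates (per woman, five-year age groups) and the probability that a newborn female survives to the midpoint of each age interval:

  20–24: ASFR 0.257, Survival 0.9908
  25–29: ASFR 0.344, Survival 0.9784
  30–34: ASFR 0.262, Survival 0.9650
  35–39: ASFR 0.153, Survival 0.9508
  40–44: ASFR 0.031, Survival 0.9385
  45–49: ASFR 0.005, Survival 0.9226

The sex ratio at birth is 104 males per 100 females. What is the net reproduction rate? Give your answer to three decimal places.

Proportion female at birth = 100 / (100 + 104) = 0.49020.
Per-age-group product (5 × ASFR × survival probability):
  20–24: 5 × 0.257 × 0.9908 = 1.27318
  25–29: 5 × 0.344 × 0.9784 = 1.68285
  30–34: 5 × 0.262 × 0.9650 = 1.26415
  35–39: 5 × 0.153 × 0.9508 = 0.72736
  40–44: 5 × 0.031 × 0.9385 = 0.14547
  45–49: 5 × 0.005 × 0.9226 = 0.02307
Sum = 5.11608
NRR = 0.49020 × 5.11608 = 2.50790

2.508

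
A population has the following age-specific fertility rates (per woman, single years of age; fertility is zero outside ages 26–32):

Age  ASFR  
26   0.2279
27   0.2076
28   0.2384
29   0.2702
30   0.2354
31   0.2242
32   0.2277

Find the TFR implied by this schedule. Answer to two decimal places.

1.63

Sum of ASFRs = 0.2279 + 0.2076 + 0.2384 + 0.2702 + 0.2354 + 0.2242 + 0.2277 = 1.6314
TFR = 1.6314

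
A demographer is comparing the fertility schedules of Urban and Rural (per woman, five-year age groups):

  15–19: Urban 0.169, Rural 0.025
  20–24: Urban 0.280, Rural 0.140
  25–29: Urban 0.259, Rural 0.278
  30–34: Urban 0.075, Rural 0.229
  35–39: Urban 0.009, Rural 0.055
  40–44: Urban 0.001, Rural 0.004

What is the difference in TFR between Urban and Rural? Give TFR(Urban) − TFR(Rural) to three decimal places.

0.310

Urban:
  Sum of ASFRs = 0.169 + 0.280 + 0.259 + 0.075 + 0.009 + 0.001 = 0.793
  TFR = 5 × 0.793 = 3.965
Rural:
  Sum of ASFRs = 0.025 + 0.140 + 0.278 + 0.229 + 0.055 + 0.004 = 0.731
  TFR = 5 × 0.731 = 3.655
Difference = 3.965 − 3.655 = 0.31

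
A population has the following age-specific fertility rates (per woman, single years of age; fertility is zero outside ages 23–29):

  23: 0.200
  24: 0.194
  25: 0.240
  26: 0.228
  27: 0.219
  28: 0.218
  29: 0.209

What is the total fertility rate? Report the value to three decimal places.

Sum of ASFRs = 0.200 + 0.194 + 0.240 + 0.228 + 0.219 + 0.218 + 0.209 = 1.508
TFR = 1.508

1.508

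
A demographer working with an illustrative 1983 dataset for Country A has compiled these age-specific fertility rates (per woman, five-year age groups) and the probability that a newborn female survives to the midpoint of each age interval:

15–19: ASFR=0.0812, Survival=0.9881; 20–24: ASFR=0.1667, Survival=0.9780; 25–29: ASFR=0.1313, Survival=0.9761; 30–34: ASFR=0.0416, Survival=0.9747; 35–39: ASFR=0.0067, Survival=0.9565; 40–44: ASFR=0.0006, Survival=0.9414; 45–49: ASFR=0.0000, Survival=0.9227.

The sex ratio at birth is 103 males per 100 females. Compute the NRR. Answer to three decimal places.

1.032

Proportion female at birth = 100 / (100 + 103) = 0.49261.
Weighting each age-specific rate by interval width and survival:
  15–19: 5 × 0.0812 × 0.9881 = 0.40117
  20–24: 5 × 0.1667 × 0.9780 = 0.81516
  25–29: 5 × 0.1313 × 0.9761 = 0.64081
  30–34: 5 × 0.0416 × 0.9747 = 0.20274
  35–39: 5 × 0.0067 × 0.9565 = 0.03204
  40–44: 5 × 0.0006 × 0.9414 = 0.00282
  45–49: 5 × 0.0000 × 0.9227 = 0.00000
Sum = 2.09474
NRR = 0.49261 × 2.09474 = 1.03189
NRR > 1, so each generation more than replaces itself.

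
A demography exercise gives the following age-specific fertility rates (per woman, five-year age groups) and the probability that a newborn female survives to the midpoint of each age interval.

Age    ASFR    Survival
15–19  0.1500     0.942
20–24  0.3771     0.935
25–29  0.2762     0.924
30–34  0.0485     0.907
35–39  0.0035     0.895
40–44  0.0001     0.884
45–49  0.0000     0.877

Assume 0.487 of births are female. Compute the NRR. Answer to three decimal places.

1.939

Proportion female at birth = 0.487.
Survival-weighted fertility by age (5·fₓ·Sₓ):
  15–19: 5 × 0.1500 × 0.942 = 0.70650
  20–24: 5 × 0.3771 × 0.935 = 1.76294
  25–29: 5 × 0.2762 × 0.924 = 1.27604
  30–34: 5 × 0.0485 × 0.907 = 0.21995
  35–39: 5 × 0.0035 × 0.895 = 0.01566
  40–44: 5 × 0.0001 × 0.884 = 0.00044
  45–49: 5 × 0.0000 × 0.877 = 0.00000
Sum = 3.98153
NRR = 0.487 × 3.98153 = 1.93901
An NRR exceeding 1 indicates intrinsic growth under these rates.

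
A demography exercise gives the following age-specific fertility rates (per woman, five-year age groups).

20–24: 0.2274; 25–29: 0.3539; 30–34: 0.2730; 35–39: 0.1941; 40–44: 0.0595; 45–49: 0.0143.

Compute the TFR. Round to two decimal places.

Sum of ASFRs = 0.2274 + 0.3539 + 0.2730 + 0.1941 + 0.0595 + 0.0143 = 1.1222
TFR = 5 × 1.1222 = 5.611

5.61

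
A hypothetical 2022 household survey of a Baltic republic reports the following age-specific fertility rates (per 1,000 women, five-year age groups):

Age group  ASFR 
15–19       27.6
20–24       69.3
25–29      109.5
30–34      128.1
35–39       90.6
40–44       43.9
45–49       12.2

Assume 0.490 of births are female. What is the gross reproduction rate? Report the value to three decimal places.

Proportion female at birth = 0.490.
Sum of ASFRs = 27.6 + 69.3 + 109.5 + 128.1 + 90.6 + 43.9 + 12.2 = 481.2
TFR = 5 × 481.2 / 1000 = 2.406
GRR = 0.490 × 2.406 = 1.17894

1.179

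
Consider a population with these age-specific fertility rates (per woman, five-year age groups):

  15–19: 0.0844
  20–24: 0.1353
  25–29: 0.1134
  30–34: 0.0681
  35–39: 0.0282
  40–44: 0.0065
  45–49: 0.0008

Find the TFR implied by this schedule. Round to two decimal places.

2.18

Sum of ASFRs = 0.0844 + 0.1353 + 0.1134 + 0.0681 + 0.0282 + 0.0065 + 0.0008 = 0.4367
TFR = 5 × 0.4367 = 2.1835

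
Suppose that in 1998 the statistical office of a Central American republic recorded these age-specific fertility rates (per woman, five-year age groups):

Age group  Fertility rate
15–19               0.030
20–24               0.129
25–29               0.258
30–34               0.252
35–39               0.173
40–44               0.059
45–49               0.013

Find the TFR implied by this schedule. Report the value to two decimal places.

Sum of ASFRs = 0.030 + 0.129 + 0.258 + 0.252 + 0.173 + 0.059 + 0.013 = 0.914
TFR = 5 × 0.914 = 4.57

4.57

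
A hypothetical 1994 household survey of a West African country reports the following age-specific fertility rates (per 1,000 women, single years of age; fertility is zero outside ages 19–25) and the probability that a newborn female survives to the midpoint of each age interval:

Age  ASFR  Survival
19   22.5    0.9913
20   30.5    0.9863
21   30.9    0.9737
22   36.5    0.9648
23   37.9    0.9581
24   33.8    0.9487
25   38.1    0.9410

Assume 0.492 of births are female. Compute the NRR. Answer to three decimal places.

0.109

Proportion female at birth = 0.492.
Each age group contributes 1 × ASFR × survival:
  19: 1 × 22.5/1000 × 0.9913 = 0.02230
  20: 1 × 30.5/1000 × 0.9863 = 0.03008
  21: 1 × 30.9/1000 × 0.9737 = 0.03009
  22: 1 × 36.5/1000 × 0.9648 = 0.03522
  23: 1 × 37.9/1000 × 0.9581 = 0.03631
  24: 1 × 33.8/1000 × 0.9487 = 0.03207
  25: 1 × 38.1/1000 × 0.9410 = 0.03585
Sum = 0.22192
NRR = 0.492 × 0.22192 = 0.10918
An NRR under 1 implies long-run decline under these rates.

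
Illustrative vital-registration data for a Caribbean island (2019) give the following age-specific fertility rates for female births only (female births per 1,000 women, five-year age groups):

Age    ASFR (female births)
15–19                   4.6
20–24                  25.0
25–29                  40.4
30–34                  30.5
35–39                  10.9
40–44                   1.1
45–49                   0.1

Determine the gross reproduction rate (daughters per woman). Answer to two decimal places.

0.56

Sum of female ASFRs = 4.6 + 25.0 + 40.4 + 30.5 + 10.9 + 1.1 + 0.1 = 112.6
GRR = 5 × 112.6 / 1000 = 0.563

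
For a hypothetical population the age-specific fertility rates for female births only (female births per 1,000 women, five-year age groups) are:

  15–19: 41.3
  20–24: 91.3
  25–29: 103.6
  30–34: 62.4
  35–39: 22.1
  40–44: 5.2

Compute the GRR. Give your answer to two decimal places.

Sum of female ASFRs = 41.3 + 91.3 + 103.6 + 62.4 + 22.1 + 5.2 = 325.9
GRR = 5 × 325.9 / 1000 = 1.6295

1.63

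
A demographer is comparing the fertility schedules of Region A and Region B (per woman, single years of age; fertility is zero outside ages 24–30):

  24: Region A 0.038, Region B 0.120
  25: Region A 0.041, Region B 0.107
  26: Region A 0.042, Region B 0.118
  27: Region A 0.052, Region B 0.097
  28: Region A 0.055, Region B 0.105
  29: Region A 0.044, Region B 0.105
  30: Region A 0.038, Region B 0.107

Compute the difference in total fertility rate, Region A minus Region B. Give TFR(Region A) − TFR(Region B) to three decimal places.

Region A:
  Sum of ASFRs = 0.038 + 0.041 + 0.042 + 0.052 + 0.055 + 0.044 + 0.038 = 0.310
  TFR = 0.31
Region B:
  Sum of ASFRs = 0.120 + 0.107 + 0.118 + 0.097 + 0.105 + 0.105 + 0.107 = 0.759
  TFR = 0.759
Difference = 0.31 − 0.759 = -0.449

-0.449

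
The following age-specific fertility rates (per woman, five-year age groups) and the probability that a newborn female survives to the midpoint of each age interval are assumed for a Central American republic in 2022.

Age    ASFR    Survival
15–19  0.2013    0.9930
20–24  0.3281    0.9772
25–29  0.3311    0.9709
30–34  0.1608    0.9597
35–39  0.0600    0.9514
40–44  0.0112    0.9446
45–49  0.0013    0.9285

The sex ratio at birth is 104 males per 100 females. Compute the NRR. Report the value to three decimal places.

Proportion female at birth = 100 / (100 + 104) = 0.49020.
Per-age-group product (5 × ASFR × survival probability):
  15–19: 5 × 0.2013 × 0.9930 = 0.99945
  20–24: 5 × 0.3281 × 0.9772 = 1.60310
  25–29: 5 × 0.3311 × 0.9709 = 1.60732
  30–34: 5 × 0.1608 × 0.9597 = 0.77160
  35–39: 5 × 0.0600 × 0.9514 = 0.28542
  40–44: 5 × 0.0112 × 0.9446 = 0.05290
  45–49: 5 × 0.0013 × 0.9285 = 0.00604
Sum = 5.32583
NRR = 0.49020 × 5.32583 = 2.61072
NRR > 1, so each generation more than replaces itself.

2.611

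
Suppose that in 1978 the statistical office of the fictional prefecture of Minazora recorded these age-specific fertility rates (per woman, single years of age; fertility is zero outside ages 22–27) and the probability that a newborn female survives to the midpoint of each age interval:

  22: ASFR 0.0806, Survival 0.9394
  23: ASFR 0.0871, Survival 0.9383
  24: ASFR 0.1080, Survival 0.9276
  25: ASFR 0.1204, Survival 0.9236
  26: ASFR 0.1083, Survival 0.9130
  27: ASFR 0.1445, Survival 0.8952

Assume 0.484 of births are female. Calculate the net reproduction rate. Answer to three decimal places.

0.289

Proportion female at birth = 0.484.
Each age group contributes 1 × ASFR × survival:
  22: 1 × 0.0806 × 0.9394 = 0.07572
  23: 1 × 0.0871 × 0.9383 = 0.08173
  24: 1 × 0.1080 × 0.9276 = 0.10018
  25: 1 × 0.1204 × 0.9236 = 0.11120
  26: 1 × 0.1083 × 0.9130 = 0.09888
  27: 1 × 0.1445 × 0.8952 = 0.12936
Sum = 0.59707
NRR = 0.484 × 0.59707 = 0.28898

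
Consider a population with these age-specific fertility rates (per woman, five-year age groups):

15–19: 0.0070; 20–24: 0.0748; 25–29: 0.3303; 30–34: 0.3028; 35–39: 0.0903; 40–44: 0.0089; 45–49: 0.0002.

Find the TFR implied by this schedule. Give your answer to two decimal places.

4.07

Sum of ASFRs = 0.0070 + 0.0748 + 0.3303 + 0.3028 + 0.0903 + 0.0089 + 0.0002 = 0.8143
TFR = 5 × 0.8143 = 4.0715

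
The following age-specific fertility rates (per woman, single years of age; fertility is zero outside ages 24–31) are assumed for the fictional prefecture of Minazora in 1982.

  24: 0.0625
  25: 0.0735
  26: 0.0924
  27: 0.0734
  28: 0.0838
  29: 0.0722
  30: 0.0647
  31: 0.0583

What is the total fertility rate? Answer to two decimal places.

Sum of ASFRs = 0.0625 + 0.0735 + 0.0924 + 0.0734 + 0.0838 + 0.0722 + 0.0647 + 0.0583 = 0.5808
TFR = 0.5808

0.58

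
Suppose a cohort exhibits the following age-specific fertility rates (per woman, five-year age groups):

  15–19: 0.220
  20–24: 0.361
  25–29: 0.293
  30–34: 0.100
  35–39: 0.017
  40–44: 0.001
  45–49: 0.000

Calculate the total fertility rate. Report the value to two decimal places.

4.96

Sum of ASFRs = 0.220 + 0.361 + 0.293 + 0.100 + 0.017 + 0.001 + 0.000 = 0.992
TFR = 5 × 0.992 = 4.96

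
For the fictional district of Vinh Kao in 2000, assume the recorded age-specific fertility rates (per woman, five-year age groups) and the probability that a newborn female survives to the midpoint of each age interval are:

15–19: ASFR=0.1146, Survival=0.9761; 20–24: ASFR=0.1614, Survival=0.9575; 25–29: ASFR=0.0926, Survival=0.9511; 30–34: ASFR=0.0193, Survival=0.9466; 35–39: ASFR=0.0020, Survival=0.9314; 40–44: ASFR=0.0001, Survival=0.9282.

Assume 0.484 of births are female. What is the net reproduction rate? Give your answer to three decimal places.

Proportion female at birth = 0.484.
Each age group contributes 5 × ASFR × survival:
  15–19: 5 × 0.1146 × 0.9761 = 0.55931
  20–24: 5 × 0.1614 × 0.9575 = 0.77270
  25–29: 5 × 0.0926 × 0.9511 = 0.44036
  30–34: 5 × 0.0193 × 0.9466 = 0.09135
  35–39: 5 × 0.0020 × 0.9314 = 0.00931
  40–44: 5 × 0.0001 × 0.9282 = 0.00046
Sum = 1.87349
NRR = 0.484 × 1.87349 = 0.90677

0.907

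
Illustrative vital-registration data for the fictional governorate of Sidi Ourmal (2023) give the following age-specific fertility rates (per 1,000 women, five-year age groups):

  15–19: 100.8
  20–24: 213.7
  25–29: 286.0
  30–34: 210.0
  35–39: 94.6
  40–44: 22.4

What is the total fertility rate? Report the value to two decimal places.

Sum of ASFRs = 100.8 + 213.7 + 286.0 + 210.0 + 94.6 + 22.4 = 927.5
TFR = 5 × 927.5 / 1000 = 4.6375

4.64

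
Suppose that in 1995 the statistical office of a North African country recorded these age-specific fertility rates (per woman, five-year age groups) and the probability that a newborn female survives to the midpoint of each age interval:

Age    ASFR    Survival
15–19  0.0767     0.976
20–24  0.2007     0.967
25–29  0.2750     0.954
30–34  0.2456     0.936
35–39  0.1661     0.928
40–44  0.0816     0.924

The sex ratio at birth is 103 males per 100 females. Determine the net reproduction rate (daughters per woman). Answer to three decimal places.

Proportion female at birth = 100 / (100 + 103) = 0.49261.
Per-age-group product (5 × ASFR × survival probability):
  15–19: 5 × 0.0767 × 0.976 = 0.37430
  20–24: 5 × 0.2007 × 0.967 = 0.97038
  25–29: 5 × 0.2750 × 0.954 = 1.31175
  30–34: 5 × 0.2456 × 0.936 = 1.14941
  35–39: 5 × 0.1661 × 0.928 = 0.77070
  40–44: 5 × 0.0816 × 0.924 = 0.37699
Sum = 4.95353
NRR = 0.49261 × 4.95353 = 2.44016
An NRR exceeding 1 indicates intrinsic growth under these rates.

2.440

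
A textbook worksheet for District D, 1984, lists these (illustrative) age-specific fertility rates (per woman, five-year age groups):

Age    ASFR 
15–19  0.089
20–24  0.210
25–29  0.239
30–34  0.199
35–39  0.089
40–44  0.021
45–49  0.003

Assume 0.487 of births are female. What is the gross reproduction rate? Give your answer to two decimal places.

Proportion female at birth = 0.487.
Sum of ASFRs = 0.089 + 0.210 + 0.239 + 0.199 + 0.089 + 0.021 + 0.003 = 0.850
TFR = 5 × 0.850 = 4.25
GRR = 0.487 × 4.25 = 2.06975

2.07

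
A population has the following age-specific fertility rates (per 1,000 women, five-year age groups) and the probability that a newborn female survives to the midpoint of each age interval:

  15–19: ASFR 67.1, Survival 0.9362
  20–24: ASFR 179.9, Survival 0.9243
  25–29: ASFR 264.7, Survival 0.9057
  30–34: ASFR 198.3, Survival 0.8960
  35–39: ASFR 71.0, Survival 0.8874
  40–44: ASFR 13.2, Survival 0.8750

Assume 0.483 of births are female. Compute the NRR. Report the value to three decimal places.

Proportion female at birth = 0.483.
Per-age-group product (5 × ASFR × survival probability):
  15–19: 5 × 67.1/1000 × 0.9362 = 0.31410
  20–24: 5 × 179.9/1000 × 0.9243 = 0.83141
  25–29: 5 × 264.7/1000 × 0.9057 = 1.19869
  30–34: 5 × 198.3/1000 × 0.8960 = 0.88838
  35–39: 5 × 71.0/1000 × 0.8874 = 0.31503
  40–44: 5 × 13.2/1000 × 0.8750 = 0.05775
Sum = 3.60536
NRR = 0.483 × 3.60536 = 1.74139
With NRR above 1 the population is above replacement fertility.

1.741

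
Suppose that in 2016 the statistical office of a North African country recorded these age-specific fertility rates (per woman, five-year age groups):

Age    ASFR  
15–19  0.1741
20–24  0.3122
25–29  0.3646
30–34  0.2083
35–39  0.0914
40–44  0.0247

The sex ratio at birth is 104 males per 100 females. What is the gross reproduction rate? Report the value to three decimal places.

2.881

Proportion female at birth = 100 / (100 + 104) = 0.49020.
Sum of ASFRs = 0.1741 + 0.3122 + 0.3646 + 0.2083 + 0.0914 + 0.0247 = 1.1753
TFR = 5 × 1.1753 = 5.8765
GRR = 0.49020 × 5.8765 = 2.88066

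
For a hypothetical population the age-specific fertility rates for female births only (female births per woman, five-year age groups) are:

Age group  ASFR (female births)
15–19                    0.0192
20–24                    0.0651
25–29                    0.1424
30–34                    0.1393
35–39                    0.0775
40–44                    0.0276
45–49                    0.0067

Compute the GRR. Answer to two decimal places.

Sum of female ASFRs = 0.0192 + 0.0651 + 0.1424 + 0.1393 + 0.0775 + 0.0276 + 0.0067 = 0.4778
GRR = 5 × 0.4778 = 2.389

2.39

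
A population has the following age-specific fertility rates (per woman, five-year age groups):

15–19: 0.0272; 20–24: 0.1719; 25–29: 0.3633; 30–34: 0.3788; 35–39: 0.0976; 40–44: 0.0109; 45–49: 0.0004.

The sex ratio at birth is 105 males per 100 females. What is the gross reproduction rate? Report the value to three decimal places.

2.561

Proportion female at birth = 100 / (100 + 105) = 0.48780.
Sum of ASFRs = 0.0272 + 0.1719 + 0.3633 + 0.3788 + 0.0976 + 0.0109 + 0.0004 = 1.0501
TFR = 5 × 1.0501 = 5.2505
GRR = 0.48780 × 5.2505 = 2.56119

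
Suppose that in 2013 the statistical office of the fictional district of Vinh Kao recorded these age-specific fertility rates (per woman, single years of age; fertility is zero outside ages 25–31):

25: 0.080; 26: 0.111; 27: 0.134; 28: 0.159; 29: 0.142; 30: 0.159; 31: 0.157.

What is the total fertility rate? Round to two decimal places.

Sum of ASFRs = 0.080 + 0.111 + 0.134 + 0.159 + 0.142 + 0.159 + 0.157 = 0.942
TFR = 0.942

0.94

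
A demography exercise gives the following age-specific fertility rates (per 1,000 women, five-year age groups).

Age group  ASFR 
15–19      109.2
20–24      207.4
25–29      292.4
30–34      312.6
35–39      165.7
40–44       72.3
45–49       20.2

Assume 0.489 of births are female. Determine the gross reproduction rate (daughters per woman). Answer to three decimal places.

Proportion female at birth = 0.489.
Sum of ASFRs = 109.2 + 207.4 + 292.4 + 312.6 + 165.7 + 72.3 + 20.2 = 1179.8
TFR = 5 × 1179.8 / 1000 = 5.899
GRR = 0.489 × 5.899 = 2.88461

2.885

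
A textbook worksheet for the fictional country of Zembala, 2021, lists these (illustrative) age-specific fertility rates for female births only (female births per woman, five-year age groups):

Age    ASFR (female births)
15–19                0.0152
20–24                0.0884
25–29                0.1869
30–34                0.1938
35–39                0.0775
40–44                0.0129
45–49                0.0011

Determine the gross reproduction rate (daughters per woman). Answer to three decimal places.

2.879

Sum of female ASFRs = 0.0152 + 0.0884 + 0.1869 + 0.1938 + 0.0775 + 0.0129 + 0.0011 = 0.5758
GRR = 5 × 0.5758 = 2.879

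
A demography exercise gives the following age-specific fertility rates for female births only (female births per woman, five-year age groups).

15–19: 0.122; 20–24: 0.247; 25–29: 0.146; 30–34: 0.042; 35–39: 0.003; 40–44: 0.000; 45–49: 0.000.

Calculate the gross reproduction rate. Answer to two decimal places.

2.80

Sum of female ASFRs = 0.122 + 0.247 + 0.146 + 0.042 + 0.003 + 0.000 + 0.000 = 0.560
GRR = 5 × 0.560 = 2.8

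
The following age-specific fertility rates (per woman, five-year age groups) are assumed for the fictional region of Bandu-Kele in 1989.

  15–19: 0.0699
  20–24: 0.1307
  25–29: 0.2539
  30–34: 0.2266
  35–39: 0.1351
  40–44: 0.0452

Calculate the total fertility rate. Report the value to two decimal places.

4.31

Sum of ASFRs = 0.0699 + 0.1307 + 0.2539 + 0.2266 + 0.1351 + 0.0452 = 0.8614
TFR = 5 × 0.8614 = 4.307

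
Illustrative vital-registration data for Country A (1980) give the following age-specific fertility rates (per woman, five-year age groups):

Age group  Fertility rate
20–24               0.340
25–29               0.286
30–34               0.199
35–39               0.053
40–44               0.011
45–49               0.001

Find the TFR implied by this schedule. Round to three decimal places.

Sum of ASFRs = 0.340 + 0.286 + 0.199 + 0.053 + 0.011 + 0.001 = 0.890
TFR = 5 × 0.890 = 4.45

4.450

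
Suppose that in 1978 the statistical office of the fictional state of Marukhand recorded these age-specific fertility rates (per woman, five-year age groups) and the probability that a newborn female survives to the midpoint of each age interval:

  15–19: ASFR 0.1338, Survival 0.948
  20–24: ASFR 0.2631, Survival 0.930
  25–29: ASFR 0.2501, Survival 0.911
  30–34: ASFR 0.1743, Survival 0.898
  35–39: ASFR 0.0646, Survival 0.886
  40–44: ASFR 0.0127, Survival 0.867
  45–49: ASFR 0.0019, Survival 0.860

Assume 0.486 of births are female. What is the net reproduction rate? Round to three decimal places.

2.007

Proportion female at birth = 0.486.
Survival-weighted fertility by age (5·fₓ·Sₓ):
  15–19: 5 × 0.1338 × 0.948 = 0.63421
  20–24: 5 × 0.2631 × 0.930 = 1.22342
  25–29: 5 × 0.2501 × 0.911 = 1.13921
  30–34: 5 × 0.1743 × 0.898 = 0.78261
  35–39: 5 × 0.0646 × 0.886 = 0.28618
  40–44: 5 × 0.0127 × 0.867 = 0.05505
  45–49: 5 × 0.0019 × 0.860 = 0.00817
Sum = 4.12885
NRR = 0.486 × 4.12885 = 2.00662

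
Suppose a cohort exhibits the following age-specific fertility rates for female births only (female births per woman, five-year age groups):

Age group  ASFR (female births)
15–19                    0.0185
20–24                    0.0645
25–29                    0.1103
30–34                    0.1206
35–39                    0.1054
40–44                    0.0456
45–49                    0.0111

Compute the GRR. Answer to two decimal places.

Sum of female ASFRs = 0.0185 + 0.0645 + 0.1103 + 0.1206 + 0.1054 + 0.0456 + 0.0111 = 0.4760
GRR = 5 × 0.4760 = 2.38

2.38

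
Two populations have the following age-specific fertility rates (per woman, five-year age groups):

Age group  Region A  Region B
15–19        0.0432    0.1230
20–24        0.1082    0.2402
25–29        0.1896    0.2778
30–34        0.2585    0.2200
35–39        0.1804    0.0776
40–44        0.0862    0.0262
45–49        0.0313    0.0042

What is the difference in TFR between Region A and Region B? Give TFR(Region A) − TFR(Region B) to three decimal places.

-0.358

Region A:
  Sum of ASFRs = 0.0432 + 0.1082 + 0.1896 + 0.2585 + 0.1804 + 0.0862 + 0.0313 = 0.8974
  TFR = 5 × 0.8974 = 4.487
Region B:
  Sum of ASFRs = 0.1230 + 0.2402 + 0.2778 + 0.2200 + 0.0776 + 0.0262 + 0.0042 = 0.9690
  TFR = 5 × 0.9690 = 4.845
Difference = 4.487 − 4.845 = -0.358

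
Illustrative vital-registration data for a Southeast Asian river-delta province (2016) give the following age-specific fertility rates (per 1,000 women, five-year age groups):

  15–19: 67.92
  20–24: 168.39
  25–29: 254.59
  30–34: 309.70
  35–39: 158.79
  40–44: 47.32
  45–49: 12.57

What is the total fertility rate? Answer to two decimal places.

Sum of ASFRs = 67.92 + 168.39 + 254.59 + 309.70 + 158.79 + 47.32 + 12.57 = 1019.28
TFR = 5 × 1019.28 / 1000 = 5.0964

5.10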